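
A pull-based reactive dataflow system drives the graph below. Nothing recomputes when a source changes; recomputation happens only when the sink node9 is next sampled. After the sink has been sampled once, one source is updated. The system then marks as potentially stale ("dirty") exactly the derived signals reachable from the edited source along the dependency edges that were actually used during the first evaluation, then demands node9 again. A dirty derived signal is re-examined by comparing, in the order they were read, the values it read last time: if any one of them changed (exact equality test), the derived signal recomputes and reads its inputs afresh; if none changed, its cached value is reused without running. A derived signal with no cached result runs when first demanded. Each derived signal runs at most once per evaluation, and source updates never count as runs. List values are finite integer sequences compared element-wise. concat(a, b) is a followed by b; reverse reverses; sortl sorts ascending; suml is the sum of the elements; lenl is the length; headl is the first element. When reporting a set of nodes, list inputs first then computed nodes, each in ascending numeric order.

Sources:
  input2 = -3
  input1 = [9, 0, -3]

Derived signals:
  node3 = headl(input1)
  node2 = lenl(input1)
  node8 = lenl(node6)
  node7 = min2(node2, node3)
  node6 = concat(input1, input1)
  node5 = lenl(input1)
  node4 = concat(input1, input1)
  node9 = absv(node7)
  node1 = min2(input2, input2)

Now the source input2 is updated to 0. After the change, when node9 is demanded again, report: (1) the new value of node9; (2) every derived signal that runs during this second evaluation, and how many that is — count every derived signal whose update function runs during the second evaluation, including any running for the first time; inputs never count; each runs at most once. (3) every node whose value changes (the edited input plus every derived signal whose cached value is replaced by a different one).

New value of node9: 3.
Derived signals that run: none — 0 in total.
Values that change: input2.
Key observation: input2 is never demanded by the output, so the edit triggers no recomputation at all.

First evaluation (everything demanded from the output):
  node2 = lenl([9, 0, -3]) = 3
  node3 = headl([9, 0, -3]) = 9
  node7 = min2(3, 9) = 3
  node9 = absv(3) = 3

Propagation after the edit:
  input2 feeds no computation that the output demands — nothing is marked dirty and nothing runs.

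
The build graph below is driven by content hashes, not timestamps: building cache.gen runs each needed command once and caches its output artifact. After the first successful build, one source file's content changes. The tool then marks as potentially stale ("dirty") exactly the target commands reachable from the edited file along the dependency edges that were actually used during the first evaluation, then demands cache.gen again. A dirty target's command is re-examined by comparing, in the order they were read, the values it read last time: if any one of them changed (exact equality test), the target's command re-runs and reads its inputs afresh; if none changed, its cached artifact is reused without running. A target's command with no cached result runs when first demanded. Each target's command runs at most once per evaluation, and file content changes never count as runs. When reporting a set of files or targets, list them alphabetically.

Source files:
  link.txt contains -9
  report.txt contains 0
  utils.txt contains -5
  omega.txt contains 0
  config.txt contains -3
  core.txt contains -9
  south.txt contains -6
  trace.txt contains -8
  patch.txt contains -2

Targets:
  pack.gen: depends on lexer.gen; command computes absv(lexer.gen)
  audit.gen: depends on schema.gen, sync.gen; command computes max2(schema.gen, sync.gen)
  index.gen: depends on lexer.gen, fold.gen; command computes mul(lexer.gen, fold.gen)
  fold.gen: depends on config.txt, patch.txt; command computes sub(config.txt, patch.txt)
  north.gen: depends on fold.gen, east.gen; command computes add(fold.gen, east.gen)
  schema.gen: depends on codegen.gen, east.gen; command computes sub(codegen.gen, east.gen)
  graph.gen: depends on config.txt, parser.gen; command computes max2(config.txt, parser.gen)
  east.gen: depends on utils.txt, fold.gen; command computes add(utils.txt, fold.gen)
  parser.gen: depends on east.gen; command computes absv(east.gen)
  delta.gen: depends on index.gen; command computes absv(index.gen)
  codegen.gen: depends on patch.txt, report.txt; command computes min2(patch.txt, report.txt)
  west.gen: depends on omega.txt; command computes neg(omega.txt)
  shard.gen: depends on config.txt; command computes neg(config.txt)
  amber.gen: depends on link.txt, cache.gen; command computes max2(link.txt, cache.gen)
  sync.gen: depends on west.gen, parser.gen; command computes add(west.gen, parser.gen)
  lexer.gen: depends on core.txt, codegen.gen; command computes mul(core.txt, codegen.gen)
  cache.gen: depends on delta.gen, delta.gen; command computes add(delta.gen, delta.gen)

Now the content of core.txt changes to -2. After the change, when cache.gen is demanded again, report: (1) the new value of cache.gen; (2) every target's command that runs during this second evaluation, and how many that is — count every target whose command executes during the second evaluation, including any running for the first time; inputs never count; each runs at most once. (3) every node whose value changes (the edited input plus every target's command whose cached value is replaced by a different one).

Initial pass — values computed on the first demand:
  codegen.gen = min2(-2, 0) = -2
  fold.gen = sub(-3, -2) = -1
  lexer.gen = mul(-9, -2) = 18
  index.gen = mul(18, -1) = -18
  delta.gen = absv(-18) = 18
  cache.gen = add(18, 18) = 36

Second demand — change propagation:
  lexer.gen: re-runs because core.txt -9->-2; new result 4.
  index.gen: re-runs because lexer.gen 18->4; new result -4.
  delta.gen: re-runs because index.gen -18->-4; new result 4.
  cache.gen: re-runs because delta.gen 18->4; delta.gen 18->4; new result 8.

cache.gen now evaluates to 8.
Run set: cache.gen, delta.gen, index.gen, lexer.gen (4 run).
Changed values: cache.gen, core.txt, delta.gen, index.gen, lexer.gen.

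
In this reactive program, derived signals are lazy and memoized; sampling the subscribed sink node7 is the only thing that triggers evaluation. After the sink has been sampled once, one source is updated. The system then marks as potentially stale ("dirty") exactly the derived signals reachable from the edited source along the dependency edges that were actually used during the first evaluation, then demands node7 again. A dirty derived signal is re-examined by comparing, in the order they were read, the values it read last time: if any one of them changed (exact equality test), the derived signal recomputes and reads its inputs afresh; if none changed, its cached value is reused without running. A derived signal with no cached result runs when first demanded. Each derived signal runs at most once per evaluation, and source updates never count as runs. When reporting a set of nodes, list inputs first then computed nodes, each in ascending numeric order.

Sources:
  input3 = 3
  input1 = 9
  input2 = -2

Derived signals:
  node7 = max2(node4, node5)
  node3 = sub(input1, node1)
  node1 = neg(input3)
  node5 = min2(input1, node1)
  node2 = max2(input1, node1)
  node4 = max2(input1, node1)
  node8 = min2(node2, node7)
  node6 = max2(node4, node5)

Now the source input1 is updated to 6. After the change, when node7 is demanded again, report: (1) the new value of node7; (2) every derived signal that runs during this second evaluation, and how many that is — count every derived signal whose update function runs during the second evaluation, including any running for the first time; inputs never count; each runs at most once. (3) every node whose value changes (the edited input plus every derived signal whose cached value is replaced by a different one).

First demand of the output computes:
  node1 = neg(3) = -3
  node4 = max2(9, -3) = 9
  node5 = min2(9, -3) = -3
  node7 = max2(9, -3) = 9

After the edit, cleaning proceeds:
  node4: a read changed (input1 9->6) — executes, giving 6.
  node5: a read changed (input1 9->6) — executes, giving -3 — identical to its old value.
  node7: a read changed (node4 9->6) — executes, giving 6.

Demanding node7 again yields 6.
3 derived signals run: node4, node5, node7.
The nodes whose values change: input1, node4, node7.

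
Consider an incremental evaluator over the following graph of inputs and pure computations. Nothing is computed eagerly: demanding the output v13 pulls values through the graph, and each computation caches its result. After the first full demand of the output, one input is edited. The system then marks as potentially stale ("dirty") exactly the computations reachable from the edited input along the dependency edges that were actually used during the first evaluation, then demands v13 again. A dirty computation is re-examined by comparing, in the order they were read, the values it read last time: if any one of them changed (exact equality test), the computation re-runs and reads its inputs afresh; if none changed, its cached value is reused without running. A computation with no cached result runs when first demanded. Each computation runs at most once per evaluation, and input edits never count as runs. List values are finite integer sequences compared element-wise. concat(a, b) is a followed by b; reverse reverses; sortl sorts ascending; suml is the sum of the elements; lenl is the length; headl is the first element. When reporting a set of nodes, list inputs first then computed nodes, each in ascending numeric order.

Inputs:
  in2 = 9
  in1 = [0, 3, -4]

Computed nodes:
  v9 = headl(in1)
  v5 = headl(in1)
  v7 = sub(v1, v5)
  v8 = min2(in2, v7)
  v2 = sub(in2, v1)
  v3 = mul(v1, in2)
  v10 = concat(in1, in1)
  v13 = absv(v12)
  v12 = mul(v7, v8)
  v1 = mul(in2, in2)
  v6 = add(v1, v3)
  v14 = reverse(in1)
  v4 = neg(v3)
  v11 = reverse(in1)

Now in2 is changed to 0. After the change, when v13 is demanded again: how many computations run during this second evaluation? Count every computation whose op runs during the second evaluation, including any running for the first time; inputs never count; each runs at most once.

Run set: v1, v7, v8, v12, v13 (5 run).

Initial pass — values computed on the first demand:
  v1 = mul(9, 9) = 81
  v5 = headl([0, 3, -4]) = 0
  v7 = sub(81, 0) = 81
  v8 = min2(9, 81) = 9
  v12 = mul(81, 9) = 729
  v13 = absv(729) = 729

Second demand — change propagation:
  v1: re-runs because in2 9->0; in2 9->0; new result 0.
  v7: re-runs because v1 81->0; new result 0.
  v8: re-runs because in2 9->0; v7 81->0; new result 0.
  v12: re-runs because v7 81->0; v8 9->0; new result 0.
  v13: re-runs because v12 729->0; new result 0.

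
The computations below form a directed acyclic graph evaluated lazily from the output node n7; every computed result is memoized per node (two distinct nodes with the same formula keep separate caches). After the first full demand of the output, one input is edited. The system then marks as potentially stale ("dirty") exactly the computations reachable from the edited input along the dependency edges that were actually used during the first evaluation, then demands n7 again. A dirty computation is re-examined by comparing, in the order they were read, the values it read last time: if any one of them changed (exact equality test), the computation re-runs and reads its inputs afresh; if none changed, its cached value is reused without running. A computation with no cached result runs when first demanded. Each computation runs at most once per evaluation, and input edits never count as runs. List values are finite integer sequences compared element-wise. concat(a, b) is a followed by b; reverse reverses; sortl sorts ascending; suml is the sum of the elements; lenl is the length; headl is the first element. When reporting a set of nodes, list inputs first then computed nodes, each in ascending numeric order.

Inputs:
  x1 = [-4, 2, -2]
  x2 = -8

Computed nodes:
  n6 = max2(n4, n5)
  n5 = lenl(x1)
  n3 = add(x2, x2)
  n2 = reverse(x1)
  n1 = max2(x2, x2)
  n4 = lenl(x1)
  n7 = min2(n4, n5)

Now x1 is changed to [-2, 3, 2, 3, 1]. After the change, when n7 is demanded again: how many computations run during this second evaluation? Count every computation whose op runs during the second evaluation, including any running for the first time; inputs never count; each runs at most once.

First demand of the output computes:
  n4 = lenl([-4, 2, -2]) = 3
  n5 = lenl([-4, 2, -2]) = 3
  n7 = min2(3, 3) = 3

After the edit, cleaning proceeds:
  n4: a read changed (x1 [-4, 2, -2]->[-2, 3, 2, 3, 1]) — executes, giving 5.
  n5: a read changed (x1 [-4, 2, -2]->[-2, 3, 2, 3, 1]) — executes, giving 5.
  n7: a read changed (n4 3->5; n5 3->5) — executes, giving 5.

3 computations run: n4, n5, n7.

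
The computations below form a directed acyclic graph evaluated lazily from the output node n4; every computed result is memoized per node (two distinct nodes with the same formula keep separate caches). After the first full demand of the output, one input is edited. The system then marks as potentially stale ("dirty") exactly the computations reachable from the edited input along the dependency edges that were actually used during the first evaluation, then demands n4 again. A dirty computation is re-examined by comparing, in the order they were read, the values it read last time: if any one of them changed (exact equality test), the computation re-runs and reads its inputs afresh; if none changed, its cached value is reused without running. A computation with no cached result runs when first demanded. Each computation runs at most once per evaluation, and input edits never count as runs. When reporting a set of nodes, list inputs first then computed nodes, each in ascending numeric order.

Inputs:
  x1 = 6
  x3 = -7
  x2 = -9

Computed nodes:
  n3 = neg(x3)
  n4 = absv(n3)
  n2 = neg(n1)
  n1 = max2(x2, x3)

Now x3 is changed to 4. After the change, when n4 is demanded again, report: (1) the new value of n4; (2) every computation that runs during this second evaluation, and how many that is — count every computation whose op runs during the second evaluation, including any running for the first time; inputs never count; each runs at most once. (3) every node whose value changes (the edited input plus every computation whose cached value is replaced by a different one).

Demanding n4 again yields 4.
2 computations run: n3, n4.
The nodes whose values change: x3, n3, n4.

First demand of the output computes:
  n3 = neg(-7) = 7
  n4 = absv(7) = 7

After the edit, cleaning proceeds:
  n3: a read changed (x3 -7->4) — executes, giving -4.
  n4: a read changed (n3 7->-4) — executes, giving 4.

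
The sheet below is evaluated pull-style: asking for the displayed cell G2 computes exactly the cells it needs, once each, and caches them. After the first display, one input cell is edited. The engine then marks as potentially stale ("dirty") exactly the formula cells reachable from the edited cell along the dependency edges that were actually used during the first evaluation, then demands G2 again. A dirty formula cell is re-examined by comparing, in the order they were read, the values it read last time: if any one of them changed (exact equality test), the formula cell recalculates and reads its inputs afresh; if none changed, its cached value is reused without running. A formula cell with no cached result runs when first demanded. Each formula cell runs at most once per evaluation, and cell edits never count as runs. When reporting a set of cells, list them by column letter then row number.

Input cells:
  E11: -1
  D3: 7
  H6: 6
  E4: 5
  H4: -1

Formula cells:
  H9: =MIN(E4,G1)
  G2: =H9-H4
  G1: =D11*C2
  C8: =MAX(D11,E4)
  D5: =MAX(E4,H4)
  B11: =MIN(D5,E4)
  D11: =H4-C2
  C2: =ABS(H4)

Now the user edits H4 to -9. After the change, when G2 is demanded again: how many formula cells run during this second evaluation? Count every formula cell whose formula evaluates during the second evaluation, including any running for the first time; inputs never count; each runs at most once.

5 formula cells run: C2, D11, G1, G2, H9.

First demand of the output computes:
  C2 = ABS(-1) = 1
  D11 = -1 - 1 = -2
  G1 = -2 * 1 = -2
  H9 = MIN(5, -2) = -2
  G2 = -2 - -1 = -1

After the edit, cleaning proceeds:
  C2: a read changed (H4 -1->-9) — executes, giving 9.
  D11: a read changed (H4 -1->-9; C2 1->9) — executes, giving -18.
  G1: a read changed (D11 -2->-18; C2 1->9) — executes, giving -162.
  H9: a read changed (G1 -2->-162) — executes, giving -162.
  G2: a read changed (H9 -2->-162; H4 -1->-9) — executes, giving -153.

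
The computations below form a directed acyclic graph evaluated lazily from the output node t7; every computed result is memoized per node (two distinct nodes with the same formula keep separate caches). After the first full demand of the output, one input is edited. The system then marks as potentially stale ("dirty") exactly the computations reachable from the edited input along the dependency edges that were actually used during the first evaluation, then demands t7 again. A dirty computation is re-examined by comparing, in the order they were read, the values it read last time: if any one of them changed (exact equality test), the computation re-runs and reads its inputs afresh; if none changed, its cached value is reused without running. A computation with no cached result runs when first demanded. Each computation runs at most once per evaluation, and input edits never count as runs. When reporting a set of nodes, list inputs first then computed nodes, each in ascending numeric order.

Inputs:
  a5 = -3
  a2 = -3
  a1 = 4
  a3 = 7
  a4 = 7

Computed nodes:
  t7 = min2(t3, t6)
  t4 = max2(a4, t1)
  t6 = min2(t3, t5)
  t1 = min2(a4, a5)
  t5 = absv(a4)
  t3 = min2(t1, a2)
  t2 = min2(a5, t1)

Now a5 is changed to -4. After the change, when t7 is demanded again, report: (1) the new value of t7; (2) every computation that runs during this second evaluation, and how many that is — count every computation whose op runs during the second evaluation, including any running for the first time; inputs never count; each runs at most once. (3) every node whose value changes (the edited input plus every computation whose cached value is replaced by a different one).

First demand of the output computes:
  t1 = min2(7, -3) = -3
  t3 = min2(-3, -3) = -3
  t5 = absv(7) = 7
  t6 = min2(-3, 7) = -3
  t7 = min2(-3, -3) = -3

After the edit, cleaning proceeds:
  t1: a read changed (a5 -3->-4) — executes, giving -4.
  t3: a read changed (t1 -3->-4) — executes, giving -4.
  t6: a read changed (t3 -3->-4) — executes, giving -4.
  t7: a read changed (t3 -3->-4; t6 -3->-4) — executes, giving -4.

Demanding t7 again yields -4.
4 computations run: t1, t3, t6, t7.
The nodes whose values change: a5, t1, t3, t6, t7.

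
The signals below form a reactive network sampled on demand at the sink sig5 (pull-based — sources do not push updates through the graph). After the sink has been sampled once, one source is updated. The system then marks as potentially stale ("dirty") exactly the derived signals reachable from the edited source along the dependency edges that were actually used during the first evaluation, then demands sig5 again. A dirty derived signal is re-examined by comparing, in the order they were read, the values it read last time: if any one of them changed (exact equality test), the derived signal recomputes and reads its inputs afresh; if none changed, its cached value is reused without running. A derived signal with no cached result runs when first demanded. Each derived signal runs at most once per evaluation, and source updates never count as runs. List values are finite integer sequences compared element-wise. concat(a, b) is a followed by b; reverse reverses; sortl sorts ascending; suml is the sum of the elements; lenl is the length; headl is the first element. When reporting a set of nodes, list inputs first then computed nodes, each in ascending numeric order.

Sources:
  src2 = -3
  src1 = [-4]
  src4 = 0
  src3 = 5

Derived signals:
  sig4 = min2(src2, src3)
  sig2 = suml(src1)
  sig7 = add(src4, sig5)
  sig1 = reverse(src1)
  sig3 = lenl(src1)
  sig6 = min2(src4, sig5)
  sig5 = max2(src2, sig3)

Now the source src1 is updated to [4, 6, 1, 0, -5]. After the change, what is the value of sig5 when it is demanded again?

Initial pass — values computed on the first demand:
  sig3 = lenl([-4]) = 1
  sig5 = max2(-3, 1) = 1

Second demand — change propagation:
  sig3: re-runs because src1 [-4]->[4, 6, 1, 0, -5]; new result 5.
  sig5: re-runs because sig3 1->5; new result 5.

sig5 now evaluates to 5.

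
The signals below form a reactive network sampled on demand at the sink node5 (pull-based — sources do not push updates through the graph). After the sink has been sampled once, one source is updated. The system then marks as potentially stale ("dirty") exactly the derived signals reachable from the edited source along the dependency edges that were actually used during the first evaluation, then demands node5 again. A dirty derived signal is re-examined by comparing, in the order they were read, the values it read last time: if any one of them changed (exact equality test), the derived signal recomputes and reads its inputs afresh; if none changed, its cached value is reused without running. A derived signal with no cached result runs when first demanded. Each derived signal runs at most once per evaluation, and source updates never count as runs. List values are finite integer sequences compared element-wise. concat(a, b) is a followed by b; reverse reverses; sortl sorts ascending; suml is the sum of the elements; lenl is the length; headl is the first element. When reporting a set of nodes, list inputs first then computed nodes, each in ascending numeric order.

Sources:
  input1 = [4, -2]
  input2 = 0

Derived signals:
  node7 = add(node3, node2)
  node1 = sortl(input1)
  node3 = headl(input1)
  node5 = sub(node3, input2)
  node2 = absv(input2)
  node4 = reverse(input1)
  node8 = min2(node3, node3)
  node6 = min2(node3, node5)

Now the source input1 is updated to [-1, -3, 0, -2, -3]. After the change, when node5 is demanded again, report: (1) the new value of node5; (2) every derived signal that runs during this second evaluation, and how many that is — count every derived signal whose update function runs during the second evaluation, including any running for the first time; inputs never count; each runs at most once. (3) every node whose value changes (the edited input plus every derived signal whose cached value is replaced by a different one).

node5 now evaluates to -1.
Run set: node3, node5 (2 run).
Changed values: input1, node3, node5.

Initial pass — values computed on the first demand:
  node3 = headl([4, -2]) = 4
  node5 = sub(4, 0) = 4

Second demand — change propagation:
  node3: re-runs because input1 [4, -2]->[-1, -3, 0, -2, -3]; new result -1.
  node5: re-runs because node3 4->-1; new result -1.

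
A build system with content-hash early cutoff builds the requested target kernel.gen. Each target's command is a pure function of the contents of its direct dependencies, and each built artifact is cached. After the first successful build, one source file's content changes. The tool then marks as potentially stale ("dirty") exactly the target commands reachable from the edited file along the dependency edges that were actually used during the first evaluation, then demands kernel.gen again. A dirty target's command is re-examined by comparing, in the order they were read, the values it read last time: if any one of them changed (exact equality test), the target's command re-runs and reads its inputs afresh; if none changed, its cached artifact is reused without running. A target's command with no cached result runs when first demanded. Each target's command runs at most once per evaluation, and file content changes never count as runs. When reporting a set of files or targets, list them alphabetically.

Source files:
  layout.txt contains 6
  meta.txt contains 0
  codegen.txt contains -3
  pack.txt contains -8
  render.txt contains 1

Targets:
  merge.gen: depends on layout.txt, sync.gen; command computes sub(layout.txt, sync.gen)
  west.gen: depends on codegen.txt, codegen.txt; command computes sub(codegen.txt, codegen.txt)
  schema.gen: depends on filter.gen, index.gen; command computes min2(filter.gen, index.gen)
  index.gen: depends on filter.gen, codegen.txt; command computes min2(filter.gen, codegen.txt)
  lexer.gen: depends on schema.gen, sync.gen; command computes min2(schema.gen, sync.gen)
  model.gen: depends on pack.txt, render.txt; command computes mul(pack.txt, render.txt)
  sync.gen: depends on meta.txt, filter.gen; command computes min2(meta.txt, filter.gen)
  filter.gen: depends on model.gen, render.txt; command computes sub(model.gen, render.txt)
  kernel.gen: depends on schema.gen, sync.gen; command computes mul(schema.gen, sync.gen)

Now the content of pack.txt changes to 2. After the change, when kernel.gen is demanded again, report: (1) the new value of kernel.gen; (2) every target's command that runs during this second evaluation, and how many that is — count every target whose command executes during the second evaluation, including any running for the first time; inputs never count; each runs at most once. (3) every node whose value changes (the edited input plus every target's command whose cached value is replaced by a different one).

First evaluation (everything demanded from the output):
  model.gen = mul(-8, 1) = -8
  filter.gen = sub(-8, 1) = -9
  index.gen = min2(-9, -3) = -9
  schema.gen = min2(-9, -9) = -9
  sync.gen = min2(0, -9) = -9
  kernel.gen = mul(-9, -9) = 81

Propagation after the edit:
  model.gen: runs — pack.txt -8->2; result 2.
  filter.gen: runs — model.gen -8->2; result 1.
  index.gen: runs — filter.gen -9->1; result -3.
  schema.gen: runs — filter.gen -9->1; index.gen -9->-3; result -3.
  sync.gen: runs — filter.gen -9->1; result 0.
  kernel.gen: runs — schema.gen -9->-3; sync.gen -9->0; result 0.

New value of kernel.gen: 0.
Target commands that run: filter.gen, index.gen, kernel.gen, model.gen, schema.gen, sync.gen — 6 in total.
Values that change: filter.gen, index.gen, kernel.gen, model.gen, pack.txt, schema.gen, sync.gen.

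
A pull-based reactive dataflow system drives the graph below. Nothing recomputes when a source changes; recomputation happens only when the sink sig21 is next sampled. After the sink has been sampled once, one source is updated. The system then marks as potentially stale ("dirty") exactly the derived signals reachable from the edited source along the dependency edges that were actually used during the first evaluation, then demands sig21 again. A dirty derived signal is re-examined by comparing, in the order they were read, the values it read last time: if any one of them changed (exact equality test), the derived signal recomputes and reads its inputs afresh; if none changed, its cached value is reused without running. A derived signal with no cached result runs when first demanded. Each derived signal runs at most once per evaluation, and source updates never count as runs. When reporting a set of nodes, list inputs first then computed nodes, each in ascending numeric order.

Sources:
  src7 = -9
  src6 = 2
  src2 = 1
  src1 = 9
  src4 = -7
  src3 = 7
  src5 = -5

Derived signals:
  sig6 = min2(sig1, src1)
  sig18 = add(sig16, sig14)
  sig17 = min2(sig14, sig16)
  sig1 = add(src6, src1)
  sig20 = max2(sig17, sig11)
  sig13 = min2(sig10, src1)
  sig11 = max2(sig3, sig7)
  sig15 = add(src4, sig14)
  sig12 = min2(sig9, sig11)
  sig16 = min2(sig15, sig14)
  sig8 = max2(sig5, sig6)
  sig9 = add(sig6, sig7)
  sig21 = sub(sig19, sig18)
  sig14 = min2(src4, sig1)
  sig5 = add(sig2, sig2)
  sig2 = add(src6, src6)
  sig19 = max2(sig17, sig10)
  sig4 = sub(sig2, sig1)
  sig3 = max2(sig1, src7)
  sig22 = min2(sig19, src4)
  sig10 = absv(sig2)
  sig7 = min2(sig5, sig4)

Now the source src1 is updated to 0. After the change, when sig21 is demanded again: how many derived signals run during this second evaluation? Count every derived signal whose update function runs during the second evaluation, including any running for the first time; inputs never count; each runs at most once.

First evaluation (everything demanded from the output):
  sig1 = add(2, 9) = 11
  sig2 = add(2, 2) = 4
  sig10 = absv(4) = 4
  sig14 = min2(-7, 11) = -7
  sig15 = add(-7, -7) = -14
  sig16 = min2(-14, -7) = -14
  sig17 = min2(-7, -14) = -14
  sig18 = add(-14, -7) = -21
  sig19 = max2(-14, 4) = 4
  sig21 = sub(4, -21) = 25

Propagation after the edit:
  sig1: runs — src1 9->0; result 2.
  sig14: runs — sig1 11->2; result -7 (same value as before).
  sig15: checked — values it read are unchanged (src4 unchanged, sig14 unchanged); reused cached -14 without running.
  sig16: checked — values it read are unchanged (sig15 unchanged, sig14 unchanged); reused cached -14 without running.
  sig17: checked — values it read are unchanged (sig14 unchanged, sig16 unchanged); reused cached -14 without running.
  sig18: checked — values it read are unchanged (sig16 unchanged, sig14 unchanged); reused cached -21 without running.
  sig19: checked — values it read are unchanged (sig17 unchanged, sig10 unchanged); reused cached 4 without running.
  sig21: checked — values it read are unchanged (sig19 unchanged, sig18 unchanged); reused cached 25 without running.

Key observation: the change is absorbed at sig14 — it re-runs but produces the same value, and the output's value is unchanged.

Derived signals that run: sig1, sig14 — 2 in total.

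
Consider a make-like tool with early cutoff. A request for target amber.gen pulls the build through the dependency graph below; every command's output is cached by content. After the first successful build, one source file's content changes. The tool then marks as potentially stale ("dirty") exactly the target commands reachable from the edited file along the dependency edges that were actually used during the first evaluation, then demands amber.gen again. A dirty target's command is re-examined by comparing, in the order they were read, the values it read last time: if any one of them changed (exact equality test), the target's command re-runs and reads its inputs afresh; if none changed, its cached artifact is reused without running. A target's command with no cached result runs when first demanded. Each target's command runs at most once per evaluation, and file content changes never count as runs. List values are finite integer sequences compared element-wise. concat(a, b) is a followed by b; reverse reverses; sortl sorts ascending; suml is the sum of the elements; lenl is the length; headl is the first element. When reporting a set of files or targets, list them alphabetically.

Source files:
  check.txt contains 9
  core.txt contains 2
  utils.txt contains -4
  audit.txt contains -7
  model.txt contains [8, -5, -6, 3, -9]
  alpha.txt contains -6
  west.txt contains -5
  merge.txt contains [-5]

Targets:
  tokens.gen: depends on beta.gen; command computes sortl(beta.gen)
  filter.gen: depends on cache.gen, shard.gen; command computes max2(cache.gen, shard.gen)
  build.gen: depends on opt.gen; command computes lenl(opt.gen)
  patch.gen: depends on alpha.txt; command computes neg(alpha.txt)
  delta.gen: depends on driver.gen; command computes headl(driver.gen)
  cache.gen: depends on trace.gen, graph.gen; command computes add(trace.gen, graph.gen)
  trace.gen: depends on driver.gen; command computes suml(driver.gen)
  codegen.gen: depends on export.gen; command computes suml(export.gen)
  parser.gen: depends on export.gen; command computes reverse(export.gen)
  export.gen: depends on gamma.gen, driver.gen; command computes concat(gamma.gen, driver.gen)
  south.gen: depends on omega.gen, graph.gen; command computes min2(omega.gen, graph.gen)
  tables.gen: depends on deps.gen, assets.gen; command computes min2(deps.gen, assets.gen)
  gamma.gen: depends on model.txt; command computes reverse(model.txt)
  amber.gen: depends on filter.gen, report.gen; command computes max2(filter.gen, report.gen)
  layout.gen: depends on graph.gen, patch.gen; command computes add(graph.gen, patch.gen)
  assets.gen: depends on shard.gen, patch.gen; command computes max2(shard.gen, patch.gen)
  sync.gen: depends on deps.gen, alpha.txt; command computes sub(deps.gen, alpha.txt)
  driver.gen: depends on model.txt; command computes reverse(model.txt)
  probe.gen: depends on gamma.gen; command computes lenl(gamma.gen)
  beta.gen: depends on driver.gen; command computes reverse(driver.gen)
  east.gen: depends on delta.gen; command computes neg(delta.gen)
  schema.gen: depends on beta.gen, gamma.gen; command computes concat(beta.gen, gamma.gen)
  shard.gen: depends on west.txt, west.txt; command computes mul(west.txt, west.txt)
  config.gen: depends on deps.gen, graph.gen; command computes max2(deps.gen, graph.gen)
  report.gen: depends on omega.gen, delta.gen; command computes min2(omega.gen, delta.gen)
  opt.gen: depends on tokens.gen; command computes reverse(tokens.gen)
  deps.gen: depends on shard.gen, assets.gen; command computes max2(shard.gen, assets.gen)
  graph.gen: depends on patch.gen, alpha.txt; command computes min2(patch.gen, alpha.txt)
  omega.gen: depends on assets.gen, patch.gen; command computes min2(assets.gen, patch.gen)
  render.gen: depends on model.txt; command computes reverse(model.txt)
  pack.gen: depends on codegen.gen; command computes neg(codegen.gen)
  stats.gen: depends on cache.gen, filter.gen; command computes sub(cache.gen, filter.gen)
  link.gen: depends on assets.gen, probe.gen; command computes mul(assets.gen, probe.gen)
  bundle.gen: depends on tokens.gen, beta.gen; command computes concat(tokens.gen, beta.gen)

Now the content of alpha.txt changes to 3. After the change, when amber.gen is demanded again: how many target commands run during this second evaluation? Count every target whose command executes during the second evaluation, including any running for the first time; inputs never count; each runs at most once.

First demand of the output computes:
  driver.gen = reverse([8, -5, -6, 3, -9]) = [-9, 3, -6, -5, 8]
  delta.gen = headl([-9, 3, -6, -5, 8]) = -9
  patch.gen = neg(-6) = 6
  graph.gen = min2(6, -6) = -6
  shard.gen = mul(-5, -5) = 25
  assets.gen = max2(25, 6) = 25
  omega.gen = min2(25, 6) = 6
  report.gen = min2(6, -9) = -9
  trace.gen = suml([-9, 3, -6, -5, 8]) = -9
  cache.gen = add(-9, -6) = -15
  filter.gen = max2(-15, 25) = 25
  amber.gen = max2(25, -9) = 25

After the edit, cleaning proceeds:
  patch.gen: a read changed (alpha.txt -6->3) — executes, giving -3.
  assets.gen: a read changed (patch.gen 6->-3) — executes, giving 25 — identical to its old value.
  graph.gen: a read changed (patch.gen 6->-3; alpha.txt -6->3) — executes, giving -3.
  cache.gen: a read changed (graph.gen -6->-3) — executes, giving -12.
  filter.gen: a read changed (cache.gen -15->-12) — executes, giving 25 — identical to its old value.
  omega.gen: a read changed (patch.gen 6->-3) — executes, giving -3.
  report.gen: a read changed (omega.gen 6->-3) — executes, giving -9 — identical to its old value.
  amber.gen: dirty, but its reads are unchanged (filter.gen unchanged, report.gen unchanged); cached 25 stands.

Note where the cutoff bites: amber.gen is checked, finds nothing changed, and keeps its cache.

7 target commands run: assets.gen, cache.gen, filter.gen, graph.gen, omega.gen, patch.gen, report.gen.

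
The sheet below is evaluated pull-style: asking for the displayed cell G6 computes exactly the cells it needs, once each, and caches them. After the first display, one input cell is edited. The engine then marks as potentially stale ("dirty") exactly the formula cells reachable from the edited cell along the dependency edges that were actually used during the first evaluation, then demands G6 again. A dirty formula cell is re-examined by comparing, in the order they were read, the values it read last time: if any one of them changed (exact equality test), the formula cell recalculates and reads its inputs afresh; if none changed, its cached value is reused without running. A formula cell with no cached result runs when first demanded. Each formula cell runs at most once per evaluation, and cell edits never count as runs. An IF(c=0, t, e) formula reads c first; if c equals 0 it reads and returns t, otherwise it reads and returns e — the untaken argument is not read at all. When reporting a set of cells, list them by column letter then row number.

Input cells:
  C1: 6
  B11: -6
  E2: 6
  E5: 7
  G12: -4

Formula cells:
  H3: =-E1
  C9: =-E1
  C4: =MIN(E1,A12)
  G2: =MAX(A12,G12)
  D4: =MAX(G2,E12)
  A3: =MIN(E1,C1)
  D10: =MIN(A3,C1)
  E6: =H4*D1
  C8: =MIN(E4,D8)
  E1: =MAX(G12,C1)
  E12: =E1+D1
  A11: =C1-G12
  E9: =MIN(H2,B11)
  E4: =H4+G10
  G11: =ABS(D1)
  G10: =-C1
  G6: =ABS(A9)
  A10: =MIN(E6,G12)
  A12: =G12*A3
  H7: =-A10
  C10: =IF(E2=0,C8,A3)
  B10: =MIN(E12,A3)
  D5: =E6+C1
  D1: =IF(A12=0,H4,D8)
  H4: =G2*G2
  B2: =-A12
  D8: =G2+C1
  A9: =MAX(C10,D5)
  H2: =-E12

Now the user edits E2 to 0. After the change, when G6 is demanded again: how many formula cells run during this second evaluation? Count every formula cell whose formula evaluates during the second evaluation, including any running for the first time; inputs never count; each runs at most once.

First demand of the output computes:
  E1 = MAX(-4, 6) = 6
  A3 = MIN(6, 6) = 6
  A12 = -4 * 6 = -24
  C10 = IF(E2=0: E2=6 -> else branch A3) = 6
  G2 = MAX(-24, -4) = -4
  D8 = -4 + 6 = 2
  H4 = -4 * -4 = 16
  D1 = IF(A12=0: A12=-24 -> else branch D8) = 2
  E6 = 16 * 2 = 32
  D5 = 32 + 6 = 38
  A9 = MAX(6, 38) = 38
  G6 = ABS(38) = 38

After the edit, cleaning proceeds:
  G10: had never run; runs now, result -6.
  E4: had never run; runs now, result 10.
  C8: had never run; runs now, result 2.
  C10: a read changed (E2 6->0) — executes, giving 2.
  A9: a read changed (C10 6->2) — executes, giving 38 — identical to its old value.
  G6: dirty, but its reads are unchanged (A9 unchanged); cached 38 stands.

Note the branch switch — C8, E4, G10 had no cache and run now for the first time.

5 formula cells run: A9, C8, C10, E4, G10.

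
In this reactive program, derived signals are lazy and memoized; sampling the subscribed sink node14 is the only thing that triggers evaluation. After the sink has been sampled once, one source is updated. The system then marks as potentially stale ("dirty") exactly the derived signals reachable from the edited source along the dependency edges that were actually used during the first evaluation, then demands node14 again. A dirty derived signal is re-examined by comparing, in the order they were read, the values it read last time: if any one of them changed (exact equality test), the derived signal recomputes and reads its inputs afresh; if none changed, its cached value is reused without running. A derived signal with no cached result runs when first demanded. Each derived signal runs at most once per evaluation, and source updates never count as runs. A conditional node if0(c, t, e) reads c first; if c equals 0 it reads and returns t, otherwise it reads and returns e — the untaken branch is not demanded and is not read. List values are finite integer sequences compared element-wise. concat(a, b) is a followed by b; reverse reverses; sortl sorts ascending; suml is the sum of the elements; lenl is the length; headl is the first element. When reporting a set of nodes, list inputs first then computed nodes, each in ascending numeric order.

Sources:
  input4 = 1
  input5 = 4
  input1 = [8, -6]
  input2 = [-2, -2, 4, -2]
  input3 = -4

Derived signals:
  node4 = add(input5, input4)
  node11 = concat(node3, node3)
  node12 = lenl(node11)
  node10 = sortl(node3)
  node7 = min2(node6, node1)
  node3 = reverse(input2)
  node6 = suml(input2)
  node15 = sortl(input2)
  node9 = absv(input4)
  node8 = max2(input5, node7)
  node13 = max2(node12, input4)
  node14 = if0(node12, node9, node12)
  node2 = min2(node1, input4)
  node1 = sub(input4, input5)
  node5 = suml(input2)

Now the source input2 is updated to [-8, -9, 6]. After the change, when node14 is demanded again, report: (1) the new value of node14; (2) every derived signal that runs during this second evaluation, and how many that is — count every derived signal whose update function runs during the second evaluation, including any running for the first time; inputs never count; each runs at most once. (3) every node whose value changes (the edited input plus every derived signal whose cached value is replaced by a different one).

First demand of the output computes:
  node3 = reverse([-2, -2, 4, -2]) = [-2, 4, -2, -2]
  node11 = concat([-2, 4, -2, -2], [-2, 4, -2, -2]) = [-2, 4, -2, -2, -2, 4, -2, -2]
  node12 = lenl([-2, 4, -2, -2, -2, 4, -2, -2]) = 8
  node14 = if0(node12=8 -> else branch node12) = 8

After the edit, cleaning proceeds:
  node3: a read changed (input2 [-2, -2, 4, -2]->[-8, -9, 6]) — executes, giving [6, -9, -8].
  node11: a read changed (node3 [-2, 4, -2, -2]->[6, -9, -8]; node3 [-2, 4, -2, -2]->[6, -9, -8]) — executes, giving [6, -9, -8, 6, -9, -8].
  node12: a read changed (node11 [-2, 4, -2, -2, -2, 4, -2, -2]->[6, -9, -8, 6, -9, -8]) — executes, giving 6.
  node14: a read changed (node12 8->6; node12 8->6) — executes, giving 6.

Demanding node14 again yields 6.
4 derived signals run: node3, node11, node12, node14.
The nodes whose values change: input2, node3, node11, node12, node14.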